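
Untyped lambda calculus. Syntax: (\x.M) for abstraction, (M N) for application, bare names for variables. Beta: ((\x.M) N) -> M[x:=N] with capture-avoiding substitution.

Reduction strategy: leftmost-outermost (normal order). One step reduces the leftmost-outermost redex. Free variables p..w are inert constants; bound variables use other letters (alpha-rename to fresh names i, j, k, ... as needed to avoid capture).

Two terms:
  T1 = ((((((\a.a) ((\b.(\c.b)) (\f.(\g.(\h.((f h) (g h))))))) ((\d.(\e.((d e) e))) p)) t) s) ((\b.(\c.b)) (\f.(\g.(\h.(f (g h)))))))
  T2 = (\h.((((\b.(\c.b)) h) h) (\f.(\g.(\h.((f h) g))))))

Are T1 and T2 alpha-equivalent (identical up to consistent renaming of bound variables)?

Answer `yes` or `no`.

Answer: no

Derivation:
Term 1: ((((((\a.a) ((\b.(\c.b)) (\f.(\g.(\h.((f h) (g h))))))) ((\d.(\e.((d e) e))) p)) t) s) ((\b.(\c.b)) (\f.(\g.(\h.(f (g h)))))))
Term 2: (\h.((((\b.(\c.b)) h) h) (\f.(\g.(\h.((f h) g))))))
Alpha-equivalence: compare structure up to binder renaming.
Result: False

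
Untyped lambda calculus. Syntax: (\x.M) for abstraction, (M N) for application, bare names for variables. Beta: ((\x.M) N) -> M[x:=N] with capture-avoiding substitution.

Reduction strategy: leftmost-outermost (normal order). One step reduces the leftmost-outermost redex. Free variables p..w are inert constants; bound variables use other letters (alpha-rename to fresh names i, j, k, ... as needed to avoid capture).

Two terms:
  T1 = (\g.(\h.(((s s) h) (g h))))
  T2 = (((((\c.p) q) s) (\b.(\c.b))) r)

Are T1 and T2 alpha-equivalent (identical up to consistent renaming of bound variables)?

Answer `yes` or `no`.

Term 1: (\g.(\h.(((s s) h) (g h))))
Term 2: (((((\c.p) q) s) (\b.(\c.b))) r)
Alpha-equivalence: compare structure up to binder renaming.
Result: False

Answer: no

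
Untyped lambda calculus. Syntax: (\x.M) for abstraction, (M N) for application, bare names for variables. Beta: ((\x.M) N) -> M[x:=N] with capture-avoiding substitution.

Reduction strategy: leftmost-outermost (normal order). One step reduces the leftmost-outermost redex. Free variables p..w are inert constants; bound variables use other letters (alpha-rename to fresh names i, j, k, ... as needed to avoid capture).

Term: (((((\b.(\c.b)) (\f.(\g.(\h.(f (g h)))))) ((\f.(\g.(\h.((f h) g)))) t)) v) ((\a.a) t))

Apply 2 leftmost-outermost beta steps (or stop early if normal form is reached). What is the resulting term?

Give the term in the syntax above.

Answer: (((\f.(\g.(\h.(f (g h))))) v) ((\a.a) t))

Derivation:
Step 0: (((((\b.(\c.b)) (\f.(\g.(\h.(f (g h)))))) ((\f.(\g.(\h.((f h) g)))) t)) v) ((\a.a) t))
Step 1: ((((\c.(\f.(\g.(\h.(f (g h)))))) ((\f.(\g.(\h.((f h) g)))) t)) v) ((\a.a) t))
Step 2: (((\f.(\g.(\h.(f (g h))))) v) ((\a.a) t))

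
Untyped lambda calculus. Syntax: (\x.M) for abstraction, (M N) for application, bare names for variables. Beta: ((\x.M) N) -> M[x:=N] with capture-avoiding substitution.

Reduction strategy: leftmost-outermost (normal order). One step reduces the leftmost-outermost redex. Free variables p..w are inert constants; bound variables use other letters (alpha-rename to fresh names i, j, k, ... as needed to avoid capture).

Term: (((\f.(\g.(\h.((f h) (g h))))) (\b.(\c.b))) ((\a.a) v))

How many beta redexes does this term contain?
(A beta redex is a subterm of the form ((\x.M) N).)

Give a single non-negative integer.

Answer: 2

Derivation:
Term: (((\f.(\g.(\h.((f h) (g h))))) (\b.(\c.b))) ((\a.a) v))
  Redex: ((\f.(\g.(\h.((f h) (g h))))) (\b.(\c.b)))
  Redex: ((\a.a) v)
Total redexes: 2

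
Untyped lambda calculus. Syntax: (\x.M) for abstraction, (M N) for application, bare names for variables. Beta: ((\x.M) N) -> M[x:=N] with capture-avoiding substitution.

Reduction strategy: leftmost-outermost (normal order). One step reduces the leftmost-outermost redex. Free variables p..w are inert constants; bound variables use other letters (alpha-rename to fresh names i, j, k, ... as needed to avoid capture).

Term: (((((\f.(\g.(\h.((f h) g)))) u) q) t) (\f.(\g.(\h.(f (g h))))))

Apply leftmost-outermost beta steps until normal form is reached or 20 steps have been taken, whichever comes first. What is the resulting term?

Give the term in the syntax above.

Answer: (((u t) q) (\f.(\g.(\h.(f (g h))))))

Derivation:
Step 0: (((((\f.(\g.(\h.((f h) g)))) u) q) t) (\f.(\g.(\h.(f (g h))))))
Step 1: ((((\g.(\h.((u h) g))) q) t) (\f.(\g.(\h.(f (g h))))))
Step 2: (((\h.((u h) q)) t) (\f.(\g.(\h.(f (g h))))))
Step 3: (((u t) q) (\f.(\g.(\h.(f (g h))))))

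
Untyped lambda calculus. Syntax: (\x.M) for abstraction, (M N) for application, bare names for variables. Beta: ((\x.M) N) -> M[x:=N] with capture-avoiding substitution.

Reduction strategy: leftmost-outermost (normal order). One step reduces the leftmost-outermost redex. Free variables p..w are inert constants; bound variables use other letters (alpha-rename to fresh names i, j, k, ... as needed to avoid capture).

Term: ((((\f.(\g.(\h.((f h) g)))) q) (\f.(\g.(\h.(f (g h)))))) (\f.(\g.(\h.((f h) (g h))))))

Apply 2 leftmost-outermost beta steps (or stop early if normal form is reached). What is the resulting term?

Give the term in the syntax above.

Step 0: ((((\f.(\g.(\h.((f h) g)))) q) (\f.(\g.(\h.(f (g h)))))) (\f.(\g.(\h.((f h) (g h))))))
Step 1: (((\g.(\h.((q h) g))) (\f.(\g.(\h.(f (g h)))))) (\f.(\g.(\h.((f h) (g h))))))
Step 2: ((\h.((q h) (\f.(\g.(\h.(f (g h))))))) (\f.(\g.(\h.((f h) (g h))))))

Answer: ((\h.((q h) (\f.(\g.(\h.(f (g h))))))) (\f.(\g.(\h.((f h) (g h))))))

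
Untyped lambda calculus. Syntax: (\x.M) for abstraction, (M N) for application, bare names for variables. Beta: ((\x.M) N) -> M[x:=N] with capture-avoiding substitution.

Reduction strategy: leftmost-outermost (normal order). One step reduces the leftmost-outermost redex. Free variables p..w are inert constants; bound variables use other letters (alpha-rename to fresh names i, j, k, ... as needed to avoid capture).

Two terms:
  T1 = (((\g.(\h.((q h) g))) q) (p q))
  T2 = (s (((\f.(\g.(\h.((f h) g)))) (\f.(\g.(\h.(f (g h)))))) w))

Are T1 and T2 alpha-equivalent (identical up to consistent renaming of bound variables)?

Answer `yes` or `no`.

Answer: no

Derivation:
Term 1: (((\g.(\h.((q h) g))) q) (p q))
Term 2: (s (((\f.(\g.(\h.((f h) g)))) (\f.(\g.(\h.(f (g h)))))) w))
Alpha-equivalence: compare structure up to binder renaming.
Result: False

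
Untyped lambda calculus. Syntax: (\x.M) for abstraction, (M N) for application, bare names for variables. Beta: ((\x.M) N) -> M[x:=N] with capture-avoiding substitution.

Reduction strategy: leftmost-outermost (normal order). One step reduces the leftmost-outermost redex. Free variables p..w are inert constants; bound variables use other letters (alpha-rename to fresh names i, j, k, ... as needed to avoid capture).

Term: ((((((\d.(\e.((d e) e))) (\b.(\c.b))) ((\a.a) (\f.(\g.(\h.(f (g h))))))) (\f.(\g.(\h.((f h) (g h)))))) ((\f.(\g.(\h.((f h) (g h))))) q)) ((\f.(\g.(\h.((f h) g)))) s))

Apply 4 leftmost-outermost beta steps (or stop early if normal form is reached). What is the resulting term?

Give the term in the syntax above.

Answer: (((((\a.a) (\f.(\g.(\h.(f (g h)))))) (\f.(\g.(\h.((f h) (g h)))))) ((\f.(\g.(\h.((f h) (g h))))) q)) ((\f.(\g.(\h.((f h) g)))) s))

Derivation:
Step 0: ((((((\d.(\e.((d e) e))) (\b.(\c.b))) ((\a.a) (\f.(\g.(\h.(f (g h))))))) (\f.(\g.(\h.((f h) (g h)))))) ((\f.(\g.(\h.((f h) (g h))))) q)) ((\f.(\g.(\h.((f h) g)))) s))
Step 1: (((((\e.(((\b.(\c.b)) e) e)) ((\a.a) (\f.(\g.(\h.(f (g h))))))) (\f.(\g.(\h.((f h) (g h)))))) ((\f.(\g.(\h.((f h) (g h))))) q)) ((\f.(\g.(\h.((f h) g)))) s))
Step 2: ((((((\b.(\c.b)) ((\a.a) (\f.(\g.(\h.(f (g h))))))) ((\a.a) (\f.(\g.(\h.(f (g h))))))) (\f.(\g.(\h.((f h) (g h)))))) ((\f.(\g.(\h.((f h) (g h))))) q)) ((\f.(\g.(\h.((f h) g)))) s))
Step 3: (((((\c.((\a.a) (\f.(\g.(\h.(f (g h))))))) ((\a.a) (\f.(\g.(\h.(f (g h))))))) (\f.(\g.(\h.((f h) (g h)))))) ((\f.(\g.(\h.((f h) (g h))))) q)) ((\f.(\g.(\h.((f h) g)))) s))
Step 4: (((((\a.a) (\f.(\g.(\h.(f (g h)))))) (\f.(\g.(\h.((f h) (g h)))))) ((\f.(\g.(\h.((f h) (g h))))) q)) ((\f.(\g.(\h.((f h) g)))) s))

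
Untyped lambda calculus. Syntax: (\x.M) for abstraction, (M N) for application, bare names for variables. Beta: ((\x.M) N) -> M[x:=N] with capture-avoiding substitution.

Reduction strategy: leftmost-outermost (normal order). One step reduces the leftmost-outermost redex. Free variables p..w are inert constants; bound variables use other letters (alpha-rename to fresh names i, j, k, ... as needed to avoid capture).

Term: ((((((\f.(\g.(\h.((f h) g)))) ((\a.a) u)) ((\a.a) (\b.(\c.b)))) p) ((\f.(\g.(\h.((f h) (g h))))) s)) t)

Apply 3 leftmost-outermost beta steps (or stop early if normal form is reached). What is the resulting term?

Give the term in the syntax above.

Answer: ((((((\a.a) u) p) ((\a.a) (\b.(\c.b)))) ((\f.(\g.(\h.((f h) (g h))))) s)) t)

Derivation:
Step 0: ((((((\f.(\g.(\h.((f h) g)))) ((\a.a) u)) ((\a.a) (\b.(\c.b)))) p) ((\f.(\g.(\h.((f h) (g h))))) s)) t)
Step 1: (((((\g.(\h.((((\a.a) u) h) g))) ((\a.a) (\b.(\c.b)))) p) ((\f.(\g.(\h.((f h) (g h))))) s)) t)
Step 2: ((((\h.((((\a.a) u) h) ((\a.a) (\b.(\c.b))))) p) ((\f.(\g.(\h.((f h) (g h))))) s)) t)
Step 3: ((((((\a.a) u) p) ((\a.a) (\b.(\c.b)))) ((\f.(\g.(\h.((f h) (g h))))) s)) t)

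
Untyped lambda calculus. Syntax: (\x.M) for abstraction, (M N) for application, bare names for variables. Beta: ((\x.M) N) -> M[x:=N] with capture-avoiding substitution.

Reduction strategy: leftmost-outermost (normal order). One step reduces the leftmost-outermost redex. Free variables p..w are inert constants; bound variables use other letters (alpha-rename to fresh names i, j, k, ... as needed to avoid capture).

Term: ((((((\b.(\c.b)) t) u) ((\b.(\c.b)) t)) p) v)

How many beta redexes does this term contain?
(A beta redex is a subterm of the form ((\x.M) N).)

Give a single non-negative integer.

Term: ((((((\b.(\c.b)) t) u) ((\b.(\c.b)) t)) p) v)
  Redex: ((\b.(\c.b)) t)
  Redex: ((\b.(\c.b)) t)
Total redexes: 2

Answer: 2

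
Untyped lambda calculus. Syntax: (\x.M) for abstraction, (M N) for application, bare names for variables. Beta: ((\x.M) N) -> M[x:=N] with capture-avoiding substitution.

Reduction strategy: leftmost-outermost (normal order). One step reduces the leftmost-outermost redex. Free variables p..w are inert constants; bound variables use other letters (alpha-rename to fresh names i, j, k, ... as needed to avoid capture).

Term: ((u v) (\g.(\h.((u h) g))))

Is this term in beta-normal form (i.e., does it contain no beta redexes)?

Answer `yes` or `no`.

Answer: yes

Derivation:
Term: ((u v) (\g.(\h.((u h) g))))
No beta redexes found.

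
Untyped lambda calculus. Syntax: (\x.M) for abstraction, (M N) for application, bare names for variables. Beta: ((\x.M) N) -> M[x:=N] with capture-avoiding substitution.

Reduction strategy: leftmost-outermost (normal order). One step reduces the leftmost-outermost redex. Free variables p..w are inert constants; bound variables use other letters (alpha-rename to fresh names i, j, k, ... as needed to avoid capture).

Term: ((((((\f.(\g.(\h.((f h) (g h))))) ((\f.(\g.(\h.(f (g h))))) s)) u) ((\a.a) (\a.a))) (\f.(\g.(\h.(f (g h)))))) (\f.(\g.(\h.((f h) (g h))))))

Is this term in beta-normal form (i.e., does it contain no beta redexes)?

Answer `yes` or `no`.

Term: ((((((\f.(\g.(\h.((f h) (g h))))) ((\f.(\g.(\h.(f (g h))))) s)) u) ((\a.a) (\a.a))) (\f.(\g.(\h.(f (g h)))))) (\f.(\g.(\h.((f h) (g h))))))
Found 3 beta redex(es).

Answer: no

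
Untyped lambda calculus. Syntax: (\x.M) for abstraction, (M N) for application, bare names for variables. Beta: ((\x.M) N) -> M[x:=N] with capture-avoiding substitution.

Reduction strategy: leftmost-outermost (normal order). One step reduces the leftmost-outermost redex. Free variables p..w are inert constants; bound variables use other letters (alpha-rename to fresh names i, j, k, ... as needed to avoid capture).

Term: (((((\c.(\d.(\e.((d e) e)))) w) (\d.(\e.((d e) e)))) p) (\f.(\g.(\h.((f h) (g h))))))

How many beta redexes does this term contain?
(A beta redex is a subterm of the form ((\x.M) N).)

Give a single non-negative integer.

Term: (((((\c.(\d.(\e.((d e) e)))) w) (\d.(\e.((d e) e)))) p) (\f.(\g.(\h.((f h) (g h))))))
  Redex: ((\c.(\d.(\e.((d e) e)))) w)
Total redexes: 1

Answer: 1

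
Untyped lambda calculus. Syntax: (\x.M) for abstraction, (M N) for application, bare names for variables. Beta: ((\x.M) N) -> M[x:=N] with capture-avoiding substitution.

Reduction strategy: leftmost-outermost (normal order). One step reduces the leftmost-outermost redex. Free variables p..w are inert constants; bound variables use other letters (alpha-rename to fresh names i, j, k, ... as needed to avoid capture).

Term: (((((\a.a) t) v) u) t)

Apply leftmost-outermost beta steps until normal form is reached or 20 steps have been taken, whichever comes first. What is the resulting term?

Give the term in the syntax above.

Step 0: (((((\a.a) t) v) u) t)
Step 1: (((t v) u) t)

Answer: (((t v) u) t)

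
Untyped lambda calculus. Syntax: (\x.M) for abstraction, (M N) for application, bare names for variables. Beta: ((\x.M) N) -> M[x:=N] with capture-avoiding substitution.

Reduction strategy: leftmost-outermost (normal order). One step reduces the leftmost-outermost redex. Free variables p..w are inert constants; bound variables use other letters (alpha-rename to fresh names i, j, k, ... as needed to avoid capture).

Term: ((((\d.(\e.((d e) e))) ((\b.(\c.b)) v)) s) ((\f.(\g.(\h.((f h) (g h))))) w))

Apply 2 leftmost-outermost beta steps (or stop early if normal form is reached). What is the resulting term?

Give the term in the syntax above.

Answer: (((((\b.(\c.b)) v) s) s) ((\f.(\g.(\h.((f h) (g h))))) w))

Derivation:
Step 0: ((((\d.(\e.((d e) e))) ((\b.(\c.b)) v)) s) ((\f.(\g.(\h.((f h) (g h))))) w))
Step 1: (((\e.((((\b.(\c.b)) v) e) e)) s) ((\f.(\g.(\h.((f h) (g h))))) w))
Step 2: (((((\b.(\c.b)) v) s) s) ((\f.(\g.(\h.((f h) (g h))))) w))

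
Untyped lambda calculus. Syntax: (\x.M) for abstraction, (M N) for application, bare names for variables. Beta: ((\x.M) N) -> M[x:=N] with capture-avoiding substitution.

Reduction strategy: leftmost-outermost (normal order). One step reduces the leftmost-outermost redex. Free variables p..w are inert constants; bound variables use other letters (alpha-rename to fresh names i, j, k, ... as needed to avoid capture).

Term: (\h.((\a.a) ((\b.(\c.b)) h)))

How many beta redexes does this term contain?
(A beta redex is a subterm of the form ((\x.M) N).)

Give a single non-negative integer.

Term: (\h.((\a.a) ((\b.(\c.b)) h)))
  Redex: ((\a.a) ((\b.(\c.b)) h))
  Redex: ((\b.(\c.b)) h)
Total redexes: 2

Answer: 2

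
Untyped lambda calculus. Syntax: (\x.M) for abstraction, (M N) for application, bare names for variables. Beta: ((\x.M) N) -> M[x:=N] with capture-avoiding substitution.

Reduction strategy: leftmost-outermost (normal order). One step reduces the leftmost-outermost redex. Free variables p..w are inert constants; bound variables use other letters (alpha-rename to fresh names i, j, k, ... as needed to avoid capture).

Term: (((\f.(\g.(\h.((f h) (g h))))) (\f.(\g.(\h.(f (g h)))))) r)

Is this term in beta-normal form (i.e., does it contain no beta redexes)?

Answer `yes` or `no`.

Answer: no

Derivation:
Term: (((\f.(\g.(\h.((f h) (g h))))) (\f.(\g.(\h.(f (g h)))))) r)
Found 1 beta redex(es).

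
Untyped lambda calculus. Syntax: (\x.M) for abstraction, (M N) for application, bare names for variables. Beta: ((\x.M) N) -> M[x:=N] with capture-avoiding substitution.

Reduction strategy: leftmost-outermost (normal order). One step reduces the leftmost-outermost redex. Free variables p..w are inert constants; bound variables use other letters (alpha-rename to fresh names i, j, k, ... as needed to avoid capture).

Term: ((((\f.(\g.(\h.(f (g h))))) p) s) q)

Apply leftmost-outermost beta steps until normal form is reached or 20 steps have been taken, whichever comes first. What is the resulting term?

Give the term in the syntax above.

Answer: (p (s q))

Derivation:
Step 0: ((((\f.(\g.(\h.(f (g h))))) p) s) q)
Step 1: (((\g.(\h.(p (g h)))) s) q)
Step 2: ((\h.(p (s h))) q)
Step 3: (p (s q))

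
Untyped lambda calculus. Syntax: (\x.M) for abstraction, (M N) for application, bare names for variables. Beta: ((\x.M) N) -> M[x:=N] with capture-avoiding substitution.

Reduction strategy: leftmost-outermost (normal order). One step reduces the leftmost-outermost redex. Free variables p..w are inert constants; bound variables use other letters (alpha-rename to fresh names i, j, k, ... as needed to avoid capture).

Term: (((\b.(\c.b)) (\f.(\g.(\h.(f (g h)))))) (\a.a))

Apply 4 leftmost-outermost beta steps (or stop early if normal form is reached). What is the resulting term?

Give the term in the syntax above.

Answer: (\f.(\g.(\h.(f (g h)))))

Derivation:
Step 0: (((\b.(\c.b)) (\f.(\g.(\h.(f (g h)))))) (\a.a))
Step 1: ((\c.(\f.(\g.(\h.(f (g h)))))) (\a.a))
Step 2: (\f.(\g.(\h.(f (g h)))))
Step 3: (normal form reached)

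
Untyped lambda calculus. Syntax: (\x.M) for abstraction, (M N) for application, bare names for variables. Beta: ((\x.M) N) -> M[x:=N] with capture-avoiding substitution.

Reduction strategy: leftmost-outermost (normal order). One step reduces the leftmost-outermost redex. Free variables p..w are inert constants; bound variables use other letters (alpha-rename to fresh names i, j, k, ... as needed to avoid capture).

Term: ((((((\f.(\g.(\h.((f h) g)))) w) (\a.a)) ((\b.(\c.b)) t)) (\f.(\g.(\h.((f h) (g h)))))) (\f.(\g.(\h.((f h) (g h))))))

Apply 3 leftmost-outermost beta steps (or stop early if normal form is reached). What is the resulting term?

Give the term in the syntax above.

Answer: ((((w ((\b.(\c.b)) t)) (\a.a)) (\f.(\g.(\h.((f h) (g h)))))) (\f.(\g.(\h.((f h) (g h))))))

Derivation:
Step 0: ((((((\f.(\g.(\h.((f h) g)))) w) (\a.a)) ((\b.(\c.b)) t)) (\f.(\g.(\h.((f h) (g h)))))) (\f.(\g.(\h.((f h) (g h))))))
Step 1: (((((\g.(\h.((w h) g))) (\a.a)) ((\b.(\c.b)) t)) (\f.(\g.(\h.((f h) (g h)))))) (\f.(\g.(\h.((f h) (g h))))))
Step 2: ((((\h.((w h) (\a.a))) ((\b.(\c.b)) t)) (\f.(\g.(\h.((f h) (g h)))))) (\f.(\g.(\h.((f h) (g h))))))
Step 3: ((((w ((\b.(\c.b)) t)) (\a.a)) (\f.(\g.(\h.((f h) (g h)))))) (\f.(\g.(\h.((f h) (g h))))))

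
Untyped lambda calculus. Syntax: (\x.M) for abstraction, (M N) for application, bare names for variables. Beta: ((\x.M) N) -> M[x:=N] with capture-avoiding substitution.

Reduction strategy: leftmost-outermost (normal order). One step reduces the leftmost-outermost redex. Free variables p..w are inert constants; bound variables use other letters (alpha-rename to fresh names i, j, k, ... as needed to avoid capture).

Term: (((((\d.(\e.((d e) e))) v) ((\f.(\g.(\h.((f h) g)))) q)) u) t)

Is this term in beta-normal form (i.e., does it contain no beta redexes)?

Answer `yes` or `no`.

Term: (((((\d.(\e.((d e) e))) v) ((\f.(\g.(\h.((f h) g)))) q)) u) t)
Found 2 beta redex(es).

Answer: no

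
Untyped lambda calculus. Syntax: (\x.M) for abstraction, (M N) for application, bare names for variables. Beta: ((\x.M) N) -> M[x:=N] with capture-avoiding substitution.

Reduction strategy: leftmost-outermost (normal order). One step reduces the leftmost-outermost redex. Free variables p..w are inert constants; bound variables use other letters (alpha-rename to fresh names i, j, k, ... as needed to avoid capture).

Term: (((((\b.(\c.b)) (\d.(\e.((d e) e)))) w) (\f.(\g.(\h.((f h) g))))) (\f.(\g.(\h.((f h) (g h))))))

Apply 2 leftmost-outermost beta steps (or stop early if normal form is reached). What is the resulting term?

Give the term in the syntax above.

Answer: (((\d.(\e.((d e) e))) (\f.(\g.(\h.((f h) g))))) (\f.(\g.(\h.((f h) (g h))))))

Derivation:
Step 0: (((((\b.(\c.b)) (\d.(\e.((d e) e)))) w) (\f.(\g.(\h.((f h) g))))) (\f.(\g.(\h.((f h) (g h))))))
Step 1: ((((\c.(\d.(\e.((d e) e)))) w) (\f.(\g.(\h.((f h) g))))) (\f.(\g.(\h.((f h) (g h))))))
Step 2: (((\d.(\e.((d e) e))) (\f.(\g.(\h.((f h) g))))) (\f.(\g.(\h.((f h) (g h))))))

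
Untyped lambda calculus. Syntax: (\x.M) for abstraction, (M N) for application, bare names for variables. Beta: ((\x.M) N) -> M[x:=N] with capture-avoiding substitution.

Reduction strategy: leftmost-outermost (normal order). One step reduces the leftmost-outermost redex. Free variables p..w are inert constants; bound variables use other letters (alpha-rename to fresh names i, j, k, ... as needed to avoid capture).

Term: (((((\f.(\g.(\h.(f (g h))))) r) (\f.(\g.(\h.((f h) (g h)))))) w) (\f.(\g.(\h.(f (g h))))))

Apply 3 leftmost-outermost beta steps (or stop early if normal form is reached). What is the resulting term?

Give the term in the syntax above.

Step 0: (((((\f.(\g.(\h.(f (g h))))) r) (\f.(\g.(\h.((f h) (g h)))))) w) (\f.(\g.(\h.(f (g h))))))
Step 1: ((((\g.(\h.(r (g h)))) (\f.(\g.(\h.((f h) (g h)))))) w) (\f.(\g.(\h.(f (g h))))))
Step 2: (((\h.(r ((\f.(\g.(\h.((f h) (g h))))) h))) w) (\f.(\g.(\h.(f (g h))))))
Step 3: ((r ((\f.(\g.(\h.((f h) (g h))))) w)) (\f.(\g.(\h.(f (g h))))))

Answer: ((r ((\f.(\g.(\h.((f h) (g h))))) w)) (\f.(\g.(\h.(f (g h))))))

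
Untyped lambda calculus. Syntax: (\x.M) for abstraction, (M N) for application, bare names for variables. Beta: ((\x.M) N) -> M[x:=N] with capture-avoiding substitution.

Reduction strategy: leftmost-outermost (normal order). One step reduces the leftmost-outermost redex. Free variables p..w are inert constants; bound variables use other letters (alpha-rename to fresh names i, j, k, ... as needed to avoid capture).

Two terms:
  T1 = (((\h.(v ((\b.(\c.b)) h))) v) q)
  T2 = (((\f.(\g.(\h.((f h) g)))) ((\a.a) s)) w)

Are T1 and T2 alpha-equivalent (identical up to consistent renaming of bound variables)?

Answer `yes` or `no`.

Term 1: (((\h.(v ((\b.(\c.b)) h))) v) q)
Term 2: (((\f.(\g.(\h.((f h) g)))) ((\a.a) s)) w)
Alpha-equivalence: compare structure up to binder renaming.
Result: False

Answer: no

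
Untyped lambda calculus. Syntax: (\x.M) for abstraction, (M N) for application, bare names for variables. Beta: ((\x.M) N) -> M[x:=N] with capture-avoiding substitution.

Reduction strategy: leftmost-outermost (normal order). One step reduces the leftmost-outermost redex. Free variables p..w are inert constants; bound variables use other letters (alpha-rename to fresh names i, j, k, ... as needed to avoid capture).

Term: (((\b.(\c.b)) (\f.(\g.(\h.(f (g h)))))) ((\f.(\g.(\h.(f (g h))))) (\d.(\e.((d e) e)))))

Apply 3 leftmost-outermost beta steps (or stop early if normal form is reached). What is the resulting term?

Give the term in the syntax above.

Step 0: (((\b.(\c.b)) (\f.(\g.(\h.(f (g h)))))) ((\f.(\g.(\h.(f (g h))))) (\d.(\e.((d e) e)))))
Step 1: ((\c.(\f.(\g.(\h.(f (g h)))))) ((\f.(\g.(\h.(f (g h))))) (\d.(\e.((d e) e)))))
Step 2: (\f.(\g.(\h.(f (g h)))))
Step 3: (normal form reached)

Answer: (\f.(\g.(\h.(f (g h)))))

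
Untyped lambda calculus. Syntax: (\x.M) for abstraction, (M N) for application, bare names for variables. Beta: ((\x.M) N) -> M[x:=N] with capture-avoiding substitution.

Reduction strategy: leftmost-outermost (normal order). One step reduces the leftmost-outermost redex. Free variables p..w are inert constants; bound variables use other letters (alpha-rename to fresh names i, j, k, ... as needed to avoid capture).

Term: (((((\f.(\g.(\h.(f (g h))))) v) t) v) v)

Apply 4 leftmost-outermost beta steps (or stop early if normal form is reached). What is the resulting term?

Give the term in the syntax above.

Answer: ((v (t v)) v)

Derivation:
Step 0: (((((\f.(\g.(\h.(f (g h))))) v) t) v) v)
Step 1: ((((\g.(\h.(v (g h)))) t) v) v)
Step 2: (((\h.(v (t h))) v) v)
Step 3: ((v (t v)) v)
Step 4: (normal form reached)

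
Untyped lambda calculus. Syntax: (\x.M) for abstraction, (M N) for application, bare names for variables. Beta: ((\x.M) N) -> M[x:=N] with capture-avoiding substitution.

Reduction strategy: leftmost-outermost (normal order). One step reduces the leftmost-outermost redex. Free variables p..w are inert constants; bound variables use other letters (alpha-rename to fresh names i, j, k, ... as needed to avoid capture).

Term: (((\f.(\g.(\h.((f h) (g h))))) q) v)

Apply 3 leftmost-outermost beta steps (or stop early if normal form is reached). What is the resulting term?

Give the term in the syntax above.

Answer: (\h.((q h) (v h)))

Derivation:
Step 0: (((\f.(\g.(\h.((f h) (g h))))) q) v)
Step 1: ((\g.(\h.((q h) (g h)))) v)
Step 2: (\h.((q h) (v h)))
Step 3: (normal form reached)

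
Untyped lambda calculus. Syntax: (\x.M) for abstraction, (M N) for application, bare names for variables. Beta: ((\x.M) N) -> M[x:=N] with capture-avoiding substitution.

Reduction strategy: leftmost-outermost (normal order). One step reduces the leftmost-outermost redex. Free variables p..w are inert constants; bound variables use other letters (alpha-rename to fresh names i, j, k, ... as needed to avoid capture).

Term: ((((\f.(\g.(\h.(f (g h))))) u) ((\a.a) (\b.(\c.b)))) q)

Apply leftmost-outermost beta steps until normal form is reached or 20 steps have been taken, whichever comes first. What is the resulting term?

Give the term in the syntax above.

Answer: (u (\c.q))

Derivation:
Step 0: ((((\f.(\g.(\h.(f (g h))))) u) ((\a.a) (\b.(\c.b)))) q)
Step 1: (((\g.(\h.(u (g h)))) ((\a.a) (\b.(\c.b)))) q)
Step 2: ((\h.(u (((\a.a) (\b.(\c.b))) h))) q)
Step 3: (u (((\a.a) (\b.(\c.b))) q))
Step 4: (u ((\b.(\c.b)) q))
Step 5: (u (\c.q))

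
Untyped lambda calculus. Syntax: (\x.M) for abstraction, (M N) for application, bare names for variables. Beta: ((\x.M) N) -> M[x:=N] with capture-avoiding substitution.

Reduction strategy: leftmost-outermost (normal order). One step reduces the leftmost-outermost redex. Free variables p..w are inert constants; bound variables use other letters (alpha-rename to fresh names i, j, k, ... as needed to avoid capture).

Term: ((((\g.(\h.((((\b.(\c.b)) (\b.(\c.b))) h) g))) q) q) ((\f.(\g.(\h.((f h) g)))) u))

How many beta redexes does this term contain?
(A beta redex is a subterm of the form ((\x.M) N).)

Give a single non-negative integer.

Answer: 3

Derivation:
Term: ((((\g.(\h.((((\b.(\c.b)) (\b.(\c.b))) h) g))) q) q) ((\f.(\g.(\h.((f h) g)))) u))
  Redex: ((\g.(\h.((((\b.(\c.b)) (\b.(\c.b))) h) g))) q)
  Redex: ((\b.(\c.b)) (\b.(\c.b)))
  Redex: ((\f.(\g.(\h.((f h) g)))) u)
Total redexes: 3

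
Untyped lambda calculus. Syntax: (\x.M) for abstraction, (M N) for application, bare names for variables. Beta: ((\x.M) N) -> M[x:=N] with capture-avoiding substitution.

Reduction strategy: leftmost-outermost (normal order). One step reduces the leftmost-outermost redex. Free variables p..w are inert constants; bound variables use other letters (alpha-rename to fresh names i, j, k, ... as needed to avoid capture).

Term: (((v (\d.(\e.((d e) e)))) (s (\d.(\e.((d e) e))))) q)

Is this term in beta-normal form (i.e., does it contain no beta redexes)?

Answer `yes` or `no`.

Term: (((v (\d.(\e.((d e) e)))) (s (\d.(\e.((d e) e))))) q)
No beta redexes found.

Answer: yes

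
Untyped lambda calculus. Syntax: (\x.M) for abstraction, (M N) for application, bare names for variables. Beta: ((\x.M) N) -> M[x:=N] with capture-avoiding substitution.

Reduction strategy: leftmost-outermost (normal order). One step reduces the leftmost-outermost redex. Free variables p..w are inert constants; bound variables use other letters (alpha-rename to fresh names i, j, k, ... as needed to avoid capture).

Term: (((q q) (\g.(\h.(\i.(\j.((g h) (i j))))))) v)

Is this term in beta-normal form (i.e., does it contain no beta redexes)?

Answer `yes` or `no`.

Term: (((q q) (\g.(\h.(\i.(\j.((g h) (i j))))))) v)
No beta redexes found.

Answer: yes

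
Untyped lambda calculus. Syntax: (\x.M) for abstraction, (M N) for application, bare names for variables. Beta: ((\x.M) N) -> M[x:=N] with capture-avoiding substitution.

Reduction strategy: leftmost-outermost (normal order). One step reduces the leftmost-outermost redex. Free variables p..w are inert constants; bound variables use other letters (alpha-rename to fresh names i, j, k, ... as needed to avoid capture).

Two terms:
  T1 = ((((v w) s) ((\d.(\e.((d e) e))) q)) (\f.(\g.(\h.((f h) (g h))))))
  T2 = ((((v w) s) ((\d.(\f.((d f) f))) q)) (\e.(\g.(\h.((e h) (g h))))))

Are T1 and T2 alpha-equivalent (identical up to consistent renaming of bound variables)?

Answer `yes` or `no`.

Answer: yes

Derivation:
Term 1: ((((v w) s) ((\d.(\e.((d e) e))) q)) (\f.(\g.(\h.((f h) (g h))))))
Term 2: ((((v w) s) ((\d.(\f.((d f) f))) q)) (\e.(\g.(\h.((e h) (g h))))))
Alpha-equivalence: compare structure up to binder renaming.
Result: True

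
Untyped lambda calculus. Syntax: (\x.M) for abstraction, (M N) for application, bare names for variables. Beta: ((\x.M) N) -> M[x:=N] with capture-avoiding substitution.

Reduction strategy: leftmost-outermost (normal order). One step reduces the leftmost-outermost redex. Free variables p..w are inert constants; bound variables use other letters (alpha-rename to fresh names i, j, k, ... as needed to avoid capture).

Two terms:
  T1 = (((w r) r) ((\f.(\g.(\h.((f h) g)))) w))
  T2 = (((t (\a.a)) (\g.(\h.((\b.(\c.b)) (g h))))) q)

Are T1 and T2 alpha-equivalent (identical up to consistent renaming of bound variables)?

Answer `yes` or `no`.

Term 1: (((w r) r) ((\f.(\g.(\h.((f h) g)))) w))
Term 2: (((t (\a.a)) (\g.(\h.((\b.(\c.b)) (g h))))) q)
Alpha-equivalence: compare structure up to binder renaming.
Result: False

Answer: no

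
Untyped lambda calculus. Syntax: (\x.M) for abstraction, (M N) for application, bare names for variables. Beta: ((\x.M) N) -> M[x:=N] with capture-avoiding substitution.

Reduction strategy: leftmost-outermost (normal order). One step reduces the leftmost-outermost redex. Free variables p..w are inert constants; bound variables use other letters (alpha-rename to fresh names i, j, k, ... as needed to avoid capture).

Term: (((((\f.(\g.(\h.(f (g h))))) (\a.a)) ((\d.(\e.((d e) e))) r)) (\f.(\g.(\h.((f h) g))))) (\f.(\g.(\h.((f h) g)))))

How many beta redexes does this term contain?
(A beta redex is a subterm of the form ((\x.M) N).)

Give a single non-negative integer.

Term: (((((\f.(\g.(\h.(f (g h))))) (\a.a)) ((\d.(\e.((d e) e))) r)) (\f.(\g.(\h.((f h) g))))) (\f.(\g.(\h.((f h) g)))))
  Redex: ((\f.(\g.(\h.(f (g h))))) (\a.a))
  Redex: ((\d.(\e.((d e) e))) r)
Total redexes: 2

Answer: 2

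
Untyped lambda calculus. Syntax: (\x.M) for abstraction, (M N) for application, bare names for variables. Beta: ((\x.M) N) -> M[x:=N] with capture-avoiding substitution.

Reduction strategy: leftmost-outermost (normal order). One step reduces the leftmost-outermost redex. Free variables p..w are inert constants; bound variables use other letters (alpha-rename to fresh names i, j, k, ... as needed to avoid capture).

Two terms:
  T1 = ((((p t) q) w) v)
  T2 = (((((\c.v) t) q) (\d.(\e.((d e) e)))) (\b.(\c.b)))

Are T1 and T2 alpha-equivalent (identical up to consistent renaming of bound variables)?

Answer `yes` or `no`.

Answer: no

Derivation:
Term 1: ((((p t) q) w) v)
Term 2: (((((\c.v) t) q) (\d.(\e.((d e) e)))) (\b.(\c.b)))
Alpha-equivalence: compare structure up to binder renaming.
Result: False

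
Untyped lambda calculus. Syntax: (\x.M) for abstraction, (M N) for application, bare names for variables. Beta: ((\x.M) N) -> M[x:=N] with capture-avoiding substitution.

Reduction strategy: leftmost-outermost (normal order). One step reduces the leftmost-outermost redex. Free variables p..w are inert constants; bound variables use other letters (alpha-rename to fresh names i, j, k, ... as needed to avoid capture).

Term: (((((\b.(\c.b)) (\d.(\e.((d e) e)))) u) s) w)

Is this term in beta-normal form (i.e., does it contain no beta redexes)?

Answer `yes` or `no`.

Term: (((((\b.(\c.b)) (\d.(\e.((d e) e)))) u) s) w)
Found 1 beta redex(es).

Answer: no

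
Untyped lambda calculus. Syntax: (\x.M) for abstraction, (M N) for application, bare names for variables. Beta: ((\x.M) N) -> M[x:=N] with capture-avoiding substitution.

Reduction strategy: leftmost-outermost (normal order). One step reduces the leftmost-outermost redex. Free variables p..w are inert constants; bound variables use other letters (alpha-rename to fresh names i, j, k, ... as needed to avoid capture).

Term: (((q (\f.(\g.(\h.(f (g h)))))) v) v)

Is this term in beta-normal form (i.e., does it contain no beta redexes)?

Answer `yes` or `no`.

Term: (((q (\f.(\g.(\h.(f (g h)))))) v) v)
No beta redexes found.

Answer: yes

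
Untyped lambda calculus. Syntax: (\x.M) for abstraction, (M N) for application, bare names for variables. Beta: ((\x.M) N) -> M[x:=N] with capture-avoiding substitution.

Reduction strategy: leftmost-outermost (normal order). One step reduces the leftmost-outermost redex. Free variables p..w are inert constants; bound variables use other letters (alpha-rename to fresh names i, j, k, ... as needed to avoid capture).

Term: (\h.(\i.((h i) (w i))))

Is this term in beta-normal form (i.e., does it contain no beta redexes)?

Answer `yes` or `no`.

Answer: yes

Derivation:
Term: (\h.(\i.((h i) (w i))))
No beta redexes found.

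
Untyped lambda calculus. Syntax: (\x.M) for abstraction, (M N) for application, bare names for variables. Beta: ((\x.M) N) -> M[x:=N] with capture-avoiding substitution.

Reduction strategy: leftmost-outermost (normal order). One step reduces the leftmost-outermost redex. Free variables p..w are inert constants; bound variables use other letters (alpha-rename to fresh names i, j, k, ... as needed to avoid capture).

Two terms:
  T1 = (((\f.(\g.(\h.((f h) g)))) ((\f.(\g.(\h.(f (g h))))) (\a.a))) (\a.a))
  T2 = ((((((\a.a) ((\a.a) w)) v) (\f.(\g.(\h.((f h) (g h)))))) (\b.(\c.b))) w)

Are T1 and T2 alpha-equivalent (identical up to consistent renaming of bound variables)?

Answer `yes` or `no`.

Term 1: (((\f.(\g.(\h.((f h) g)))) ((\f.(\g.(\h.(f (g h))))) (\a.a))) (\a.a))
Term 2: ((((((\a.a) ((\a.a) w)) v) (\f.(\g.(\h.((f h) (g h)))))) (\b.(\c.b))) w)
Alpha-equivalence: compare structure up to binder renaming.
Result: False

Answer: no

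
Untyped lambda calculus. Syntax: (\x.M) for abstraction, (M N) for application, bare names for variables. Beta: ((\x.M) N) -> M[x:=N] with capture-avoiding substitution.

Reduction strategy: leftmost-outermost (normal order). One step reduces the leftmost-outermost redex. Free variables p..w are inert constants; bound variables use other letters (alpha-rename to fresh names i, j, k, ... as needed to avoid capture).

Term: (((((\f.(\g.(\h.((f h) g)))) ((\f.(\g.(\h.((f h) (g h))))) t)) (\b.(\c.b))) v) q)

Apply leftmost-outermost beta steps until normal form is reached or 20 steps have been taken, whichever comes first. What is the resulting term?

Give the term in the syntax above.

Step 0: (((((\f.(\g.(\h.((f h) g)))) ((\f.(\g.(\h.((f h) (g h))))) t)) (\b.(\c.b))) v) q)
Step 1: ((((\g.(\h.((((\f.(\g.(\h.((f h) (g h))))) t) h) g))) (\b.(\c.b))) v) q)
Step 2: (((\h.((((\f.(\g.(\h.((f h) (g h))))) t) h) (\b.(\c.b)))) v) q)
Step 3: (((((\f.(\g.(\h.((f h) (g h))))) t) v) (\b.(\c.b))) q)
Step 4: ((((\g.(\h.((t h) (g h)))) v) (\b.(\c.b))) q)
Step 5: (((\h.((t h) (v h))) (\b.(\c.b))) q)
Step 6: (((t (\b.(\c.b))) (v (\b.(\c.b)))) q)

Answer: (((t (\b.(\c.b))) (v (\b.(\c.b)))) q)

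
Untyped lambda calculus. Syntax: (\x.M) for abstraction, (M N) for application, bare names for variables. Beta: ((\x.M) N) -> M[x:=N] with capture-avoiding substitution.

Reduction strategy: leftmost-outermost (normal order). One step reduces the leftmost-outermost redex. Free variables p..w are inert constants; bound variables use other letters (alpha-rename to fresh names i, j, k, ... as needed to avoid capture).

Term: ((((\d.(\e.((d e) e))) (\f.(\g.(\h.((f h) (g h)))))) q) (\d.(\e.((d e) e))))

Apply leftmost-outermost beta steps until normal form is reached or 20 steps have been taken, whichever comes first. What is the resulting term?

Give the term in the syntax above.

Step 0: ((((\d.(\e.((d e) e))) (\f.(\g.(\h.((f h) (g h)))))) q) (\d.(\e.((d e) e))))
Step 1: (((\e.(((\f.(\g.(\h.((f h) (g h))))) e) e)) q) (\d.(\e.((d e) e))))
Step 2: ((((\f.(\g.(\h.((f h) (g h))))) q) q) (\d.(\e.((d e) e))))
Step 3: (((\g.(\h.((q h) (g h)))) q) (\d.(\e.((d e) e))))
Step 4: ((\h.((q h) (q h))) (\d.(\e.((d e) e))))
Step 5: ((q (\d.(\e.((d e) e)))) (q (\d.(\e.((d e) e)))))

Answer: ((q (\d.(\e.((d e) e)))) (q (\d.(\e.((d e) e)))))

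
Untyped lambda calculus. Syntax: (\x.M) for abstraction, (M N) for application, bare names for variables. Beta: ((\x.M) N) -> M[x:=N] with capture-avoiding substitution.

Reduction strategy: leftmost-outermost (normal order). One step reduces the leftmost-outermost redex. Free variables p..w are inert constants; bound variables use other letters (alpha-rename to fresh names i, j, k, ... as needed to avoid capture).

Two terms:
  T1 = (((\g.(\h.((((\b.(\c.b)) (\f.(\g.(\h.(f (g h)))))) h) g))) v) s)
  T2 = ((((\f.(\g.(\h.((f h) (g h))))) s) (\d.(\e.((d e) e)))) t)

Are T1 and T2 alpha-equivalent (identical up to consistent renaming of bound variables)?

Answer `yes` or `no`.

Term 1: (((\g.(\h.((((\b.(\c.b)) (\f.(\g.(\h.(f (g h)))))) h) g))) v) s)
Term 2: ((((\f.(\g.(\h.((f h) (g h))))) s) (\d.(\e.((d e) e)))) t)
Alpha-equivalence: compare structure up to binder renaming.
Result: False

Answer: no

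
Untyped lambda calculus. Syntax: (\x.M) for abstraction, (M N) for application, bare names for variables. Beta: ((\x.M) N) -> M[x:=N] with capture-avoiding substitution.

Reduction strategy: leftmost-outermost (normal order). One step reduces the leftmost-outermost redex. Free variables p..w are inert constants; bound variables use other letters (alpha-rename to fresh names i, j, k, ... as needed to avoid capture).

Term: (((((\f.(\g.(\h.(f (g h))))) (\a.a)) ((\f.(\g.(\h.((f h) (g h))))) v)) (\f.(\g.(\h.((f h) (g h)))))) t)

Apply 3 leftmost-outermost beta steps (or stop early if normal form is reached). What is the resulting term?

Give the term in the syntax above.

Step 0: (((((\f.(\g.(\h.(f (g h))))) (\a.a)) ((\f.(\g.(\h.((f h) (g h))))) v)) (\f.(\g.(\h.((f h) (g h)))))) t)
Step 1: ((((\g.(\h.((\a.a) (g h)))) ((\f.(\g.(\h.((f h) (g h))))) v)) (\f.(\g.(\h.((f h) (g h)))))) t)
Step 2: (((\h.((\a.a) (((\f.(\g.(\h.((f h) (g h))))) v) h))) (\f.(\g.(\h.((f h) (g h)))))) t)
Step 3: (((\a.a) (((\f.(\g.(\h.((f h) (g h))))) v) (\f.(\g.(\h.((f h) (g h))))))) t)

Answer: (((\a.a) (((\f.(\g.(\h.((f h) (g h))))) v) (\f.(\g.(\h.((f h) (g h))))))) t)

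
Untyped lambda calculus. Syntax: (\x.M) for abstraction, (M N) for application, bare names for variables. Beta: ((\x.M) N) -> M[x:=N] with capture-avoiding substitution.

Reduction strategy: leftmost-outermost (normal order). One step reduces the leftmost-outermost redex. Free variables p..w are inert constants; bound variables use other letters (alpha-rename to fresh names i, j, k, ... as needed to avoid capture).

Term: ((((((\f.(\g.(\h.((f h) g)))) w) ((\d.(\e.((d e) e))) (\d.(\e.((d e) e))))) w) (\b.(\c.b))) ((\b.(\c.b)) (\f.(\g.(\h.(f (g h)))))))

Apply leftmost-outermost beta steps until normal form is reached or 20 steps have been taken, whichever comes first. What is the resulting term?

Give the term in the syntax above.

Answer: ((((w w) (\e.((e e) e))) (\b.(\c.b))) (\c.(\f.(\g.(\h.(f (g h)))))))

Derivation:
Step 0: ((((((\f.(\g.(\h.((f h) g)))) w) ((\d.(\e.((d e) e))) (\d.(\e.((d e) e))))) w) (\b.(\c.b))) ((\b.(\c.b)) (\f.(\g.(\h.(f (g h)))))))
Step 1: (((((\g.(\h.((w h) g))) ((\d.(\e.((d e) e))) (\d.(\e.((d e) e))))) w) (\b.(\c.b))) ((\b.(\c.b)) (\f.(\g.(\h.(f (g h)))))))
Step 2: ((((\h.((w h) ((\d.(\e.((d e) e))) (\d.(\e.((d e) e)))))) w) (\b.(\c.b))) ((\b.(\c.b)) (\f.(\g.(\h.(f (g h)))))))
Step 3: ((((w w) ((\d.(\e.((d e) e))) (\d.(\e.((d e) e))))) (\b.(\c.b))) ((\b.(\c.b)) (\f.(\g.(\h.(f (g h)))))))
Step 4: ((((w w) (\e.(((\d.(\e.((d e) e))) e) e))) (\b.(\c.b))) ((\b.(\c.b)) (\f.(\g.(\h.(f (g h)))))))
Step 5: ((((w w) (\e.((\i.((e i) i)) e))) (\b.(\c.b))) ((\b.(\c.b)) (\f.(\g.(\h.(f (g h)))))))
Step 6: ((((w w) (\e.((e e) e))) (\b.(\c.b))) ((\b.(\c.b)) (\f.(\g.(\h.(f (g h)))))))
Step 7: ((((w w) (\e.((e e) e))) (\b.(\c.b))) (\c.(\f.(\g.(\h.(f (g h)))))))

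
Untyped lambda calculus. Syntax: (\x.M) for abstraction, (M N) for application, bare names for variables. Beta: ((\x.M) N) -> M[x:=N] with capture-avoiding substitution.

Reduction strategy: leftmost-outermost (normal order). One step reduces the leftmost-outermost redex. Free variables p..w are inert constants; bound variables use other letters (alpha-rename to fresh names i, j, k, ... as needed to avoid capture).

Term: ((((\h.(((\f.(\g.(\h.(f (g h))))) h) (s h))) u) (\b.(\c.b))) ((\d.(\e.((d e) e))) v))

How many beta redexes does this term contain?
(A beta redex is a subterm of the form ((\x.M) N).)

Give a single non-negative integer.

Answer: 3

Derivation:
Term: ((((\h.(((\f.(\g.(\h.(f (g h))))) h) (s h))) u) (\b.(\c.b))) ((\d.(\e.((d e) e))) v))
  Redex: ((\h.(((\f.(\g.(\h.(f (g h))))) h) (s h))) u)
  Redex: ((\f.(\g.(\h.(f (g h))))) h)
  Redex: ((\d.(\e.((d e) e))) v)
Total redexes: 3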